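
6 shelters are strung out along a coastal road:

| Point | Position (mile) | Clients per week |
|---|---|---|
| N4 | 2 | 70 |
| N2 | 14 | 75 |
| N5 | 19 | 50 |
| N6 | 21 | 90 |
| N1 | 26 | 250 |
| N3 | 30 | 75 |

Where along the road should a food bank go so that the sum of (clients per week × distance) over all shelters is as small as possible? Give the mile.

x = 26

For a sum of weighted absolute distances on a line, the optimum is the weighted median (not the mean). Total weight W = 610; half-weight = 305.
Sort by position and accumulate weight:
  mile 2 (N4, w=70) → cum 70
  mile 14 (N2, w=75) → cum 145
  mile 19 (N5, w=50) → cum 195
  mile 21 (N6, w=90) → cum 285
  mile 26 (N1, w=250) → cum 535  ≥ 305 → median here
  mile 30 (N3, w=75) → cum 610
Optimal location: mile 26.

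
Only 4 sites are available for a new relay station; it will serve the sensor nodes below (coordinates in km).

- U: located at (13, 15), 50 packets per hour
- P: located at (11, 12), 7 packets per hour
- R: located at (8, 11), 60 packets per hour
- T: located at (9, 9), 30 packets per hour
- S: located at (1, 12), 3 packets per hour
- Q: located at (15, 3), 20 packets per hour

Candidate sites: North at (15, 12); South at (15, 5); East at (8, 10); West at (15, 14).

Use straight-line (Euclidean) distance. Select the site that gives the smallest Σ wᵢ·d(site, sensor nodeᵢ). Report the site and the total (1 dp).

East, total 701.0 km

Total weighted distance at each candidate:
  North (15, 12): total = 1055.8
  South (15, 5): total = 1422.8
  East (8, 10): total = 701.0
  West (15, 14): total = 1096.8
Minimum is at East with total 701.0 km.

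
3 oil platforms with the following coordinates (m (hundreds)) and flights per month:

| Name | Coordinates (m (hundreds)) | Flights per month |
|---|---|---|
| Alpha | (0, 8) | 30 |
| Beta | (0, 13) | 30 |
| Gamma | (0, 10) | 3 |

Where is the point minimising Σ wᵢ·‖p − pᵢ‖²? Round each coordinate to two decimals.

(0.00, 10.48)

The minimiser of Σwᵢ‖p−pᵢ‖² is the weighted centroid p* = (Σwᵢpᵢ)/(Σwᵢ).
Σwᵢ = 63.
Σwᵢxᵢ = 30·0 + 30·0 + 3·0 = 0.
Σwᵢyᵢ = 30·8 + 30·13 + 3·10 = 660.
x* = 0/63 = 0.00, y* = 660/63 = 10.48.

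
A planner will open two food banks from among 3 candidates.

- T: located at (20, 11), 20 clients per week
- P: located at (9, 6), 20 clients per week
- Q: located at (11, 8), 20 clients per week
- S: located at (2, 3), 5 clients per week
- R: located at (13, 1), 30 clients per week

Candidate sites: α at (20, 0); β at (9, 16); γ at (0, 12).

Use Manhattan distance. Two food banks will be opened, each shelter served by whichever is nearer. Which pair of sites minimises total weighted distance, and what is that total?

{α, β}, total 960

Evaluate every pair (each demand assigned to the nearer of the two):
  {α, β}: total = 960
  {α, γ}: total = 1115
  {β, γ}: total = 1345
Best pair: {α, β} with total 960.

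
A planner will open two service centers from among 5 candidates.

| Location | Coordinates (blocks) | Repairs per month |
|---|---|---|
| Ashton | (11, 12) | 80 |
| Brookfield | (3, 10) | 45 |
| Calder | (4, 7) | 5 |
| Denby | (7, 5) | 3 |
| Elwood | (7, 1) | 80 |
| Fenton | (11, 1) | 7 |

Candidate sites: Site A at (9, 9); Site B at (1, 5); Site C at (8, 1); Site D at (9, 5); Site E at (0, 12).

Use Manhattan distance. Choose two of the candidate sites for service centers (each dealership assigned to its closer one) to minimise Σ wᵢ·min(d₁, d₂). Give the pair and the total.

Evaluate every pair (each demand assigned to the nearer of the two):
  {Site A, Site C}: total = 866
  {Site C, Site E}: total = 1266
  {Site A, Site D}: total = 1278
  {Site C, Site D}: total = 1357
  {Site D, Site E}: total = 1508
  {Site A, Site E}: total = 1548
  {Site B, Site C}: total = 1576
  {Site B, Site D}: total = 1588
  {Site A, Site B}: total = 1628
  {Site B, Site E}: total = 2046
Best pair: {Site A, Site C} with total 866.

{Site A, Site C}, total 866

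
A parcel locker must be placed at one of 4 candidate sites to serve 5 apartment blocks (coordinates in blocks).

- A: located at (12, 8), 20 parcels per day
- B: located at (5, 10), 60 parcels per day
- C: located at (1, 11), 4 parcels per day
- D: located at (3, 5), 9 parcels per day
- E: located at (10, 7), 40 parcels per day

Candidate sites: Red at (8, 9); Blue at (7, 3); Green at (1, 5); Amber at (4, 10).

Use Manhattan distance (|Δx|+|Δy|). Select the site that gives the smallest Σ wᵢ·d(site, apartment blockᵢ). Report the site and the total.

Total weighted distance at each candidate:
  Red (8, 9): total = 617
  Blue (7, 3): total = 1130
  Green (1, 5): total = 1302
  Amber (4, 10): total = 690
Minimum is at Red with total 617 blocks.

Red, total 617 blocks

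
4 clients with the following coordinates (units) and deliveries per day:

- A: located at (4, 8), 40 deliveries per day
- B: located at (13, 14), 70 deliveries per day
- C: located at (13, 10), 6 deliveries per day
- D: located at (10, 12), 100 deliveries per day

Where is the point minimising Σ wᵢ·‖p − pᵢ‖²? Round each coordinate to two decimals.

The minimiser of Σwᵢ‖p−pᵢ‖² is the weighted centroid p* = (Σwᵢpᵢ)/(Σwᵢ).
Σwᵢ = 216.
Σwᵢxᵢ = 40·4 + 70·13 + 6·13 + 100·10 = 2148.
Σwᵢyᵢ = 40·8 + 70·14 + 6·10 + 100·12 = 2560.
x* = 2148/216 = 9.94, y* = 2560/216 = 11.85.

(9.94, 11.85)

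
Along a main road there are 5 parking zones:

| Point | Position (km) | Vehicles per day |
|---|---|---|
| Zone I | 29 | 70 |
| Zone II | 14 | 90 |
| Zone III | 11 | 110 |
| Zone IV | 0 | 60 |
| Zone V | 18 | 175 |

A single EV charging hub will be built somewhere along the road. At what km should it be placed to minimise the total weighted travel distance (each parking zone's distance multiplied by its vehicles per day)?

For a sum of weighted absolute distances on a line, the optimum is the weighted median (not the mean). Total weight W = 505; half-weight = 252.5.
Sort by position and accumulate weight:
  km 0 (Zone IV, w=60) → cum 60
  km 11 (Zone III, w=110) → cum 170
  km 14 (Zone II, w=90) → cum 260  ≥ 252.5 → median here
  km 18 (Zone V, w=175) → cum 435
  km 29 (Zone I, w=70) → cum 505
Optimal location: km 14.

x = 14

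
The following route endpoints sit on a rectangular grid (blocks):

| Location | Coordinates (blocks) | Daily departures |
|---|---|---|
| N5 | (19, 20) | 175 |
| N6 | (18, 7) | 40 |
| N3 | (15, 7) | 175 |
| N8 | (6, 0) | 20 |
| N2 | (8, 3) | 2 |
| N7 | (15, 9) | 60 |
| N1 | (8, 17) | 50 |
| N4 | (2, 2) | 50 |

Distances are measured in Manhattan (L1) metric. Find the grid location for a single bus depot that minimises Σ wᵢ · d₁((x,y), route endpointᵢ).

Manhattan distance separates: Σwᵢ(|x−xᵢ|+|y−yᵢ|) = Σwᵢ|x−xᵢ| + Σwᵢ|y−yᵢ|, so x and y are optimised independently as 1-D weighted medians.
Total weight W = 572; half = 286.
x-coordinate, sorted with cumulative weight:
  x=2 (N4, w=50) cum 50
  x=6 (N8, w=20) cum 70
  x=8 (N2, w=2) cum 72
  x=8 (N1, w=50) cum 122
  x=15 (N3, w=175) cum 297  ← median
  x=15 (N7, w=60) cum 357
  x=18 (N6, w=40) cum 397
  x=19 (N5, w=175) cum 572
⇒ x* = 15
y-coordinate, sorted with cumulative weight:
  y=0 (N8, w=20) cum 20
  y=2 (N4, w=50) cum 70
  y=3 (N2, w=2) cum 72
  y=7 (N6, w=40) cum 112
  y=7 (N3, w=175) cum 287  ← median
  y=9 (N7, w=60) cum 347
  y=17 (N1, w=50) cum 397
  y=20 (N5, w=175) cum 572
⇒ y* = 7

(15, 7)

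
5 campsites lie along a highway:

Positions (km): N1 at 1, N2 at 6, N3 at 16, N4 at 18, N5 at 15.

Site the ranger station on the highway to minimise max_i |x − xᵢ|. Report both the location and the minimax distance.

The 1-center on a line is the midpoint of the two extreme points: leftmost at 1, rightmost at 18.
Optimal location = (1 + 18)/2 = 9.5; maximum distance = (18 − 1)/2 = 8.5.

location 9.5, max distance 8.5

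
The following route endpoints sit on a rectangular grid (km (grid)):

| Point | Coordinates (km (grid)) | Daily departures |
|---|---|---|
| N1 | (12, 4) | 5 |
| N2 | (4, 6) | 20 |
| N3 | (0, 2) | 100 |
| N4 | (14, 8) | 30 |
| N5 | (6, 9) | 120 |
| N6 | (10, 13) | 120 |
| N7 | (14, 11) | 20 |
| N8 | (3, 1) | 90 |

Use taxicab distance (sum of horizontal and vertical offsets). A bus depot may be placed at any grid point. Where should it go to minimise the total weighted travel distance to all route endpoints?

(6, 9)

Manhattan distance separates: Σwᵢ(|x−xᵢ|+|y−yᵢ|) = Σwᵢ|x−xᵢ| + Σwᵢ|y−yᵢ|, so x and y are optimised independently as 1-D weighted medians.
Total weight W = 505; half = 252.5.
x-coordinate, sorted with cumulative weight:
  x=0 (N3, w=100) cum 100
  x=3 (N8, w=90) cum 190
  x=4 (N2, w=20) cum 210
  x=6 (N5, w=120) cum 330  ← median
  x=10 (N6, w=120) cum 450
  x=12 (N1, w=5) cum 455
  x=14 (N4, w=30) cum 485
  x=14 (N7, w=20) cum 505
⇒ x* = 6
y-coordinate, sorted with cumulative weight:
  y=1 (N8, w=90) cum 90
  y=2 (N3, w=100) cum 190
  y=4 (N1, w=5) cum 195
  y=6 (N2, w=20) cum 215
  y=8 (N4, w=30) cum 245
  y=9 (N5, w=120) cum 365  ← median
  y=11 (N7, w=20) cum 385
  y=13 (N6, w=120) cum 505
⇒ y* = 9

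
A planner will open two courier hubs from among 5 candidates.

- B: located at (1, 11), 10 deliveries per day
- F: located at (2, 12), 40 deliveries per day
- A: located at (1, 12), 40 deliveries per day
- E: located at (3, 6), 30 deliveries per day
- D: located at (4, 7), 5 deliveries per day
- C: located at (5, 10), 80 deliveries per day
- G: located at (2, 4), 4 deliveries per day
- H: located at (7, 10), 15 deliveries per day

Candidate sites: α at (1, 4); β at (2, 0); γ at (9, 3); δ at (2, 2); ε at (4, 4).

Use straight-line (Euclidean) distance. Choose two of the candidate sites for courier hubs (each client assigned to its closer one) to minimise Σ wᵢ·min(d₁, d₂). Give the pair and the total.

Evaluate every pair (each demand assigned to the nearer of the two):
  {α, ε}: total = 1385.8
  {β, ε}: total = 1425.1
  {γ, ε}: total = 1425.1
  {δ, ε}: total = 1425.1
  {α, γ}: total = 1508.6
  {α, β}: total = 1526.7
  {α, δ}: total = 1526.7
  {γ, δ}: total = 1805.4
  {β, δ}: total = 1876.2
  {β, γ}: total = 2032.9
Best pair: {α, ε} with total 1385.8.

{α, ε}, total 1385.8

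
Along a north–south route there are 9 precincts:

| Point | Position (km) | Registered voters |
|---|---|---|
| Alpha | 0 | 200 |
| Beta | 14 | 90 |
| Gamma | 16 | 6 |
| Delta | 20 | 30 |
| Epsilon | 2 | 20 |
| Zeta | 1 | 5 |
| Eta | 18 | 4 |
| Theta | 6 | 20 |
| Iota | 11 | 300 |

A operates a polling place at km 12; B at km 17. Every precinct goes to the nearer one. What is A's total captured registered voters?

The indifferent point is the midpoint (12+17)/2 = 14.5; precincts left of it (closer to A at 12) go to A, those right go to B.
  Alpha at 0 (w=200) → A
  Zeta at 1 (w=5) → A
  Epsilon at 2 (w=20) → A
  Theta at 6 (w=20) → A
  Iota at 11 (w=300) → A
  Beta at 14 (w=90) → A
  Gamma at 16 (w=6) → B
  Eta at 18 (w=4) → B
  Delta at 20 (w=30) → B
A captures 635; B captures 40.

635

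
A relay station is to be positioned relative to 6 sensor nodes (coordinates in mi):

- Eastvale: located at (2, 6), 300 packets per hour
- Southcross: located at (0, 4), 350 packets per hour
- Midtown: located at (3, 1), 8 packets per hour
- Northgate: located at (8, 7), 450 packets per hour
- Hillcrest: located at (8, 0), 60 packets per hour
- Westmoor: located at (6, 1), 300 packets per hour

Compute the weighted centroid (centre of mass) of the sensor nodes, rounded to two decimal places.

The minimiser of Σwᵢ‖p−pᵢ‖² is the weighted centroid p* = (Σwᵢpᵢ)/(Σwᵢ).
Σwᵢ = 1468.
Σwᵢxᵢ = 300·2 + 350·0 + 8·3 + 450·8 + 60·8 + 300·6 = 6504.
Σwᵢyᵢ = 300·6 + 350·4 + 8·1 + 450·7 + 60·0 + 300·1 = 6658.
x* = 6504/1468 = 4.43, y* = 6658/1468 = 4.54.

(4.43, 4.54)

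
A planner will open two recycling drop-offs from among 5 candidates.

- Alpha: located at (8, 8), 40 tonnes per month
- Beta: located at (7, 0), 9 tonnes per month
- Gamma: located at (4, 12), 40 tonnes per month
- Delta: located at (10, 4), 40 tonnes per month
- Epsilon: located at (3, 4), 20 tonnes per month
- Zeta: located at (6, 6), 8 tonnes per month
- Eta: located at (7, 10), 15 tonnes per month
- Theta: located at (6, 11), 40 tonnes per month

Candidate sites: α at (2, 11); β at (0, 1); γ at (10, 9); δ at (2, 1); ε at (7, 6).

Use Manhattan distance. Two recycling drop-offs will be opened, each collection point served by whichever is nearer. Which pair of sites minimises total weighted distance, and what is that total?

{α, ε}, total 842

Evaluate every pair (each demand assigned to the nearer of the two):
  {α, ε}: total = 842
  {α, γ}: total = 984
  {δ, ε}: total = 1122
  {β, ε}: total = 1162
  {γ, ε}: total = 1162
  {γ, δ}: total = 1170
  {β, γ}: total = 1228
  {α, δ}: total = 1376
  {α, β}: total = 1514
  {β, δ}: total = 2456
Best pair: {α, ε} with total 842.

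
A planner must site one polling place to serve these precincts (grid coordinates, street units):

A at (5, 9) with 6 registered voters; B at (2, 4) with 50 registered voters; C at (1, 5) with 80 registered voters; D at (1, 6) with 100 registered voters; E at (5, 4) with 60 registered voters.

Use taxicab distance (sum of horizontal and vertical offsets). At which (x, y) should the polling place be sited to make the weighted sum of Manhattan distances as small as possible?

Manhattan distance separates: Σwᵢ(|x−xᵢ|+|y−yᵢ|) = Σwᵢ|x−xᵢ| + Σwᵢ|y−yᵢ|, so x and y are optimised independently as 1-D weighted medians.
Total weight W = 296; half = 148.
x-coordinate, sorted with cumulative weight:
  x=1 (C, w=80) cum 80
  x=1 (D, w=100) cum 180  ← median
  x=2 (B, w=50) cum 230
  x=5 (A, w=6) cum 236
  x=5 (E, w=60) cum 296
⇒ x* = 1
y-coordinate, sorted with cumulative weight:
  y=4 (B, w=50) cum 50
  y=4 (E, w=60) cum 110
  y=5 (C, w=80) cum 190  ← median
  y=6 (D, w=100) cum 290
  y=9 (A, w=6) cum 296
⇒ y* = 5

(1, 5)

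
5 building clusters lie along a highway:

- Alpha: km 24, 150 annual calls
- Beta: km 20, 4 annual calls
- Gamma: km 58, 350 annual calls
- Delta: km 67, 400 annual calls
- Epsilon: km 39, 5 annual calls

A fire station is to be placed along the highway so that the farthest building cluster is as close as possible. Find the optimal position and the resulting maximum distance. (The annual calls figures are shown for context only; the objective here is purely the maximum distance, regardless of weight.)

location 43.5, max distance 23.5

The 1-center on a line is the midpoint of the two extreme points: leftmost at 20, rightmost at 67.
Optimal location = (20 + 67)/2 = 43.5; maximum distance = (67 − 20)/2 = 23.5.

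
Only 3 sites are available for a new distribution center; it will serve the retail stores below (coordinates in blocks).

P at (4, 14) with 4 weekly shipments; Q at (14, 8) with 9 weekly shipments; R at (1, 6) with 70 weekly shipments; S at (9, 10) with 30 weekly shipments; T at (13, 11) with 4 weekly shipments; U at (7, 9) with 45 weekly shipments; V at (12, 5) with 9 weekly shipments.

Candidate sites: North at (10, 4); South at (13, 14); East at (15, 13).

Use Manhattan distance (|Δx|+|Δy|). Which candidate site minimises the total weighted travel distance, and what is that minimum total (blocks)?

Total weighted distance at each candidate:
  North (10, 4): total = 1543
  South (13, 14): total = 2336
  East (15, 13): total = 2497
Minimum is at North with total 1543 blocks.

North, total 1543 blocks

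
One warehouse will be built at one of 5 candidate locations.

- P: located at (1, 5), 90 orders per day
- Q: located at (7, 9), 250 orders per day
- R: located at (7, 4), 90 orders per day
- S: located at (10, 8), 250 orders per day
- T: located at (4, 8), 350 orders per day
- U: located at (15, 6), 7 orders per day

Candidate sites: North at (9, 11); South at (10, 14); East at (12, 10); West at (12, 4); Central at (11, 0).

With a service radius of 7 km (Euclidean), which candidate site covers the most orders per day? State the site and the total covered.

North, covering 850

Coverage radius r = 7 km; a point is covered iff (Δx)²+(Δy)² ≤ 7² = 49.
  North (9, 11): covers {Q, S, T} → 850
  South (10, 14): covers {Q, S} → 500
  East (12, 10): covers {Q, S, U} → 507
  West (12, 4): covers {R, S, U} → 347
  Central (11, 0): covers {R} → 90
Maximum coverage at North: 850 orders per day.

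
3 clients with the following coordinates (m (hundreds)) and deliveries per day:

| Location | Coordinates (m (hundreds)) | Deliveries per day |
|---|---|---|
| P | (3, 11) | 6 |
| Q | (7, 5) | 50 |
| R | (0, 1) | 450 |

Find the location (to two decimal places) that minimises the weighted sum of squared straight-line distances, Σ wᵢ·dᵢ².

The minimiser of Σwᵢ‖p−pᵢ‖² is the weighted centroid p* = (Σwᵢpᵢ)/(Σwᵢ).
Σwᵢ = 506.
Σwᵢxᵢ = 6·3 + 50·7 + 450·0 = 368.
Σwᵢyᵢ = 6·11 + 50·5 + 450·1 = 766.
x* = 368/506 = 0.73, y* = 766/506 = 1.51.

(0.73, 1.51)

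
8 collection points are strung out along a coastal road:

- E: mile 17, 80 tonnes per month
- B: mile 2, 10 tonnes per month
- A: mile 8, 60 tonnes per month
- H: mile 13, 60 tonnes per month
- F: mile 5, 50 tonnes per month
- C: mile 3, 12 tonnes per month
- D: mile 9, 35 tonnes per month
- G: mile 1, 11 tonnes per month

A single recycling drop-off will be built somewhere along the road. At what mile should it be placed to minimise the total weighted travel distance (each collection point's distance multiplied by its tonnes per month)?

For a sum of weighted absolute distances on a line, the optimum is the weighted median (not the mean). Total weight W = 318; half-weight = 159.
Sort by position and accumulate weight:
  mile 1 (G, w=11) → cum 11
  mile 2 (B, w=10) → cum 21
  mile 3 (C, w=12) → cum 33
  mile 5 (F, w=50) → cum 83
  mile 8 (A, w=60) → cum 143
  mile 9 (D, w=35) → cum 178  ≥ 159 → median here
  mile 13 (H, w=60) → cum 238
  mile 17 (E, w=80) → cum 318
Optimal location: mile 9.

x = 9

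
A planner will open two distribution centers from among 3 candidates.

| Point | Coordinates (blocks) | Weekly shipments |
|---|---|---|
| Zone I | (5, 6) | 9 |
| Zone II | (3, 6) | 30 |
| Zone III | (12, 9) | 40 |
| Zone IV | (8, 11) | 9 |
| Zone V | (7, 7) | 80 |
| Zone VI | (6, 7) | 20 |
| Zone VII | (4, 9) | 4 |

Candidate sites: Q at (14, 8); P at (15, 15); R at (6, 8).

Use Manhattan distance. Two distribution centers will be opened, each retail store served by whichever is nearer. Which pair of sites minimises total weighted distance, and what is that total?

{Q, R}, total 534

Evaluate every pair (each demand assigned to the nearer of the two):
  {Q, R}: total = 534
  {P, R}: total = 694
  {Q, P}: total = 1554
Best pair: {Q, R} with total 534.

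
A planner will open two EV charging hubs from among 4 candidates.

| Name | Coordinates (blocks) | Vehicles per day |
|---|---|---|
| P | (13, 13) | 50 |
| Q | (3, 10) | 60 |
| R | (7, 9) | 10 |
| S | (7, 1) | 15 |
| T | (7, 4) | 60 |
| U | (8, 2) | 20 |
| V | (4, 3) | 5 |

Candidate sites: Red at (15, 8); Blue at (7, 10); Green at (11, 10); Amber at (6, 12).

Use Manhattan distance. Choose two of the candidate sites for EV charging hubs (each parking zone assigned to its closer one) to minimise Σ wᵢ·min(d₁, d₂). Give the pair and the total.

{Blue, Green}, total 1225

Evaluate every pair (each demand assigned to the nearer of the two):
  {Blue, Green}: total = 1225
  {Red, Blue}: total = 1325
  {Blue, Amber}: total = 1375
  {Green, Amber}: total = 1585
  {Red, Amber}: total = 1705
  {Red, Green}: total = 1865
Best pair: {Blue, Green} with total 1225.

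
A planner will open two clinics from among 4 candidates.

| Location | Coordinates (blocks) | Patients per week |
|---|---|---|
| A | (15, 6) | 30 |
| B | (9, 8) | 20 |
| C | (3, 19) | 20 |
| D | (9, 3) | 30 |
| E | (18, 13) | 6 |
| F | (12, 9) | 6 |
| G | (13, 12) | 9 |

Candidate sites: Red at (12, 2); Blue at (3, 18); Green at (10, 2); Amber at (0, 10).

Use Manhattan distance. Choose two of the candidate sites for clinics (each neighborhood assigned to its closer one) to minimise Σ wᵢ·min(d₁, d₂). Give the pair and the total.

{Red, Blue}, total 773

Evaluate every pair (each demand assigned to the nearer of the two):
  {Red, Blue}: total = 773
  {Blue, Green}: total = 775
  {Red, Amber}: total = 993
  {Green, Amber}: total = 995
  {Red, Green}: total = 1133
  {Blue, Amber}: total = 1623
Best pair: {Red, Blue} with total 773.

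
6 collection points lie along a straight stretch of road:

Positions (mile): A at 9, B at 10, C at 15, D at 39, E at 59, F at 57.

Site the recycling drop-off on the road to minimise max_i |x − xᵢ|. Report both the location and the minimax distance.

location 34, max distance 25

The 1-center on a line is the midpoint of the two extreme points: leftmost at 9, rightmost at 59.
Optimal location = (9 + 59)/2 = 34; maximum distance = (59 − 9)/2 = 25.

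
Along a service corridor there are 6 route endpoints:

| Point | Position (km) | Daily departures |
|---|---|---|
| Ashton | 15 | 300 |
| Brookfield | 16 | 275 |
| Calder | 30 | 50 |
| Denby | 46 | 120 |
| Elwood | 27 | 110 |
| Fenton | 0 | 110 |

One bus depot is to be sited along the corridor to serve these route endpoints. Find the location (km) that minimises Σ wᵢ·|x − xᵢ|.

For a sum of weighted absolute distances on a line, the optimum is the weighted median (not the mean). Total weight W = 965; half-weight = 482.5.
Sort by position and accumulate weight:
  km 0 (Fenton, w=110) → cum 110
  km 15 (Ashton, w=300) → cum 410
  km 16 (Brookfield, w=275) → cum 685  ≥ 482.5 → median here
  km 27 (Elwood, w=110) → cum 795
  km 30 (Calder, w=50) → cum 845
  km 46 (Denby, w=120) → cum 965
Optimal location: km 16.

x = 16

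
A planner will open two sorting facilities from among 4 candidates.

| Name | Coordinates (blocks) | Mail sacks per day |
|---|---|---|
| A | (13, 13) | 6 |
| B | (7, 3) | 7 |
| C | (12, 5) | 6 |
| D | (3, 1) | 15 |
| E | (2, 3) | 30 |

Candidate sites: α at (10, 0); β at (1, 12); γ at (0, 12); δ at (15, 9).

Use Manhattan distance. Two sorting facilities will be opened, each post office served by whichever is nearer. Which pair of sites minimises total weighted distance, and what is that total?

{α, δ}, total 570

Evaluate every pair (each demand assigned to the nearer of the two):
  {α, δ}: total = 570
  {α, β}: total = 582
  {α, γ}: total = 618
  {β, δ}: total = 671
  {γ, δ}: total = 716
  {β, γ}: total = 786
Best pair: {α, δ} with total 570.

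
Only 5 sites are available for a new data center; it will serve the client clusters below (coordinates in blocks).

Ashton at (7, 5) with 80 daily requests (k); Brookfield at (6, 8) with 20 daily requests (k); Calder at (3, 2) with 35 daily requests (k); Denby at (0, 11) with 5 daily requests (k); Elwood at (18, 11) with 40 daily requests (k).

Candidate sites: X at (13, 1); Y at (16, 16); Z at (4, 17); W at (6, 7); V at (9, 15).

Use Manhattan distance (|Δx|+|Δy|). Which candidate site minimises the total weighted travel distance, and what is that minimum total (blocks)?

W, total 1230 blocks

Total weighted distance at each candidate:
  X (13, 1): total = 2180
  Y (16, 16): total = 3290
  Z (4, 17): total = 2830
  W (6, 7): total = 1230
  V (9, 15): total = 2410
Minimum is at W with total 1230 blocks.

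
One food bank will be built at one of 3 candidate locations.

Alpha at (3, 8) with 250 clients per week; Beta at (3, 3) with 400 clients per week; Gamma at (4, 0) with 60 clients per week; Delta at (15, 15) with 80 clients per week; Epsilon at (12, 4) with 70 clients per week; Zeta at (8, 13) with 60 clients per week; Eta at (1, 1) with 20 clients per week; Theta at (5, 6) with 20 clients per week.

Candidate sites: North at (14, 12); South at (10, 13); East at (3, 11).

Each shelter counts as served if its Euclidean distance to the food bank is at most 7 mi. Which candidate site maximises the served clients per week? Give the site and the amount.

East, covering 330

Coverage radius r = 7 mi; a point is covered iff (Δx)²+(Δy)² ≤ 7² = 49.
  North (14, 12): covers {Delta, Zeta} → 140
  South (10, 13): covers {Delta, Zeta} → 140
  East (3, 11): covers {Alpha, Zeta, Theta} → 330
Maximum coverage at East: 330 clients per week.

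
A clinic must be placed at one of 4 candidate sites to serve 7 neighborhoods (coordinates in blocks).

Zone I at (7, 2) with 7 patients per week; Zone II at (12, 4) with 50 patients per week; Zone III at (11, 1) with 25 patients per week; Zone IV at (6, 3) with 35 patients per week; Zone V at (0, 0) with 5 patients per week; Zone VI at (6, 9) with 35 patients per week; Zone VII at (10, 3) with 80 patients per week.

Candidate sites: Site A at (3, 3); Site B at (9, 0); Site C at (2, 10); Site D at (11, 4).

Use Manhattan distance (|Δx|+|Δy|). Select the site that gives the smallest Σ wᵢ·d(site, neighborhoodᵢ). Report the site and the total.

Site D, total 962 blocks

Total weighted distance at each candidate:
  Site A (3, 3): total = 1795
  Site B (9, 0): total = 1448
  Site C (2, 10): total = 3161
  Site D (11, 4): total = 962
Minimum is at Site D with total 962 blocks.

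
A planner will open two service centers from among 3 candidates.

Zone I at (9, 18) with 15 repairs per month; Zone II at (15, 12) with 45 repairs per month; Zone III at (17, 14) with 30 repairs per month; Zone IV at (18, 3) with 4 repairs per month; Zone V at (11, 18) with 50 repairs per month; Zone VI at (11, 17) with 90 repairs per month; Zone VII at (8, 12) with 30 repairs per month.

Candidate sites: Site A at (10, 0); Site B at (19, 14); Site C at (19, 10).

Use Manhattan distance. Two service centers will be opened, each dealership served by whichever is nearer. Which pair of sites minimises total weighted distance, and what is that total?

Evaluate every pair (each demand assigned to the nearer of the two):
  {Site B, Site C}: total = 2552
  {Site A, Site B}: total = 2564
  {Site A, Site C}: total = 3292
Best pair: {Site B, Site C} with total 2552.

{Site B, Site C}, total 2552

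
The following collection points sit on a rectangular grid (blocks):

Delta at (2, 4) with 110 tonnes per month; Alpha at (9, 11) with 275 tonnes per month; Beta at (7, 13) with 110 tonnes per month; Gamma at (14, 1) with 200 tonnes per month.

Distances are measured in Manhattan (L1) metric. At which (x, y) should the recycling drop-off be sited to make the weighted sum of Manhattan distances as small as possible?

(9, 11)

Manhattan distance separates: Σwᵢ(|x−xᵢ|+|y−yᵢ|) = Σwᵢ|x−xᵢ| + Σwᵢ|y−yᵢ|, so x and y are optimised independently as 1-D weighted medians.
Total weight W = 695; half = 347.5.
x-coordinate, sorted with cumulative weight:
  x=2 (Delta, w=110) cum 110
  x=7 (Beta, w=110) cum 220
  x=9 (Alpha, w=275) cum 495  ← median
  x=14 (Gamma, w=200) cum 695
⇒ x* = 9
y-coordinate, sorted with cumulative weight:
  y=1 (Gamma, w=200) cum 200
  y=4 (Delta, w=110) cum 310
  y=11 (Alpha, w=275) cum 585  ← median
  y=13 (Beta, w=110) cum 695
⇒ y* = 11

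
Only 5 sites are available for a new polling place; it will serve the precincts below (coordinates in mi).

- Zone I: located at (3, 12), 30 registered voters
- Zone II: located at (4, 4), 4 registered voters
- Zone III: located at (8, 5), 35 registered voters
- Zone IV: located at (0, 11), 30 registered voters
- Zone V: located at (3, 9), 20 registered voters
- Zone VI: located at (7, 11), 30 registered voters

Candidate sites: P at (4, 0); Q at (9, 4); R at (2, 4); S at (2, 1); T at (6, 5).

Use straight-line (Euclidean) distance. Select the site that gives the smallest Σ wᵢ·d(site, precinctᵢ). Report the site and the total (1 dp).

T, total 844.5 mi

Total weighted distance at each candidate:
  P (4, 0): total = 1475.7
  Q (9, 4): total = 1086.2
  R (2, 4): total = 1041.2
  S (2, 1): total = 1400.8
  T (6, 5): total = 844.5
Minimum is at T with total 844.5 mi.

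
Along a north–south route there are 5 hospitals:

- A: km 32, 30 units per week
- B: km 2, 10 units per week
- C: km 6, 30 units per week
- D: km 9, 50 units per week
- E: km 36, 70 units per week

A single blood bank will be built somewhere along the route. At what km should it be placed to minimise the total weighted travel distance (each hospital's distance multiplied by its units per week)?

x = 32

For a sum of weighted absolute distances on a line, the optimum is the weighted median (not the mean). Total weight W = 190; half-weight = 95.
Sort by position and accumulate weight:
  km 2 (B, w=10) → cum 10
  km 6 (C, w=30) → cum 40
  km 9 (D, w=50) → cum 90
  km 32 (A, w=30) → cum 120  ≥ 95 → median here
  km 36 (E, w=70) → cum 190
Optimal location: km 32.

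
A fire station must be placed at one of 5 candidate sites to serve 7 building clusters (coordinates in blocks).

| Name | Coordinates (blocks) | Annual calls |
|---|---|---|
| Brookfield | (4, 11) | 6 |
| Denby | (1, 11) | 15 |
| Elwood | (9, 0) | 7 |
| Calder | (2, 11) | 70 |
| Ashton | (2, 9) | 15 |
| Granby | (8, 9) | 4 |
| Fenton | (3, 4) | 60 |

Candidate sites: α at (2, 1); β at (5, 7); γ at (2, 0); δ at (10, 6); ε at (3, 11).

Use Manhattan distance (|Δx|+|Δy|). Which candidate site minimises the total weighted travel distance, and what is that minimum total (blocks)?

ε, total 718 blocks

Total weighted distance at each candidate:
  α (2, 1): total = 1409
  β (5, 7): total = 1112
  γ (2, 0): total = 1572
  δ (10, 6): total = 1960
  ε (3, 11): total = 718
Minimum is at ε with total 718 blocks.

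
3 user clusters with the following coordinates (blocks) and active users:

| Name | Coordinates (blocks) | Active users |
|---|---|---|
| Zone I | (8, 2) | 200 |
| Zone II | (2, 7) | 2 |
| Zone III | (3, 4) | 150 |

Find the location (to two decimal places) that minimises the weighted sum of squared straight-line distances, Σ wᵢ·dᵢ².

The minimiser of Σwᵢ‖p−pᵢ‖² is the weighted centroid p* = (Σwᵢpᵢ)/(Σwᵢ).
Σwᵢ = 352.
Σwᵢxᵢ = 200·8 + 2·2 + 150·3 = 2054.
Σwᵢyᵢ = 200·2 + 2·7 + 150·4 = 1014.
x* = 2054/352 = 5.84, y* = 1014/352 = 2.88.

(5.84, 2.88)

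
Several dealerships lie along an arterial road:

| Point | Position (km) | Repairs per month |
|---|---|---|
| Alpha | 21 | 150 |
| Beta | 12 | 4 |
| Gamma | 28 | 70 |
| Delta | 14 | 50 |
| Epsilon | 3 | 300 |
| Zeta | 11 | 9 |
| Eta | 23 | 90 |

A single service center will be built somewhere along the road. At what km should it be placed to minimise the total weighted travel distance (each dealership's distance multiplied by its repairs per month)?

x = 14

For a sum of weighted absolute distances on a line, the optimum is the weighted median (not the mean). Total weight W = 673; half-weight = 336.5.
Sort by position and accumulate weight:
  km 3 (Epsilon, w=300) → cum 300
  km 11 (Zeta, w=9) → cum 309
  km 12 (Beta, w=4) → cum 313
  km 14 (Delta, w=50) → cum 363  ≥ 336.5 → median here
  km 21 (Alpha, w=150) → cum 513
  km 23 (Eta, w=90) → cum 603
  km 28 (Gamma, w=70) → cum 673
Optimal location: km 14.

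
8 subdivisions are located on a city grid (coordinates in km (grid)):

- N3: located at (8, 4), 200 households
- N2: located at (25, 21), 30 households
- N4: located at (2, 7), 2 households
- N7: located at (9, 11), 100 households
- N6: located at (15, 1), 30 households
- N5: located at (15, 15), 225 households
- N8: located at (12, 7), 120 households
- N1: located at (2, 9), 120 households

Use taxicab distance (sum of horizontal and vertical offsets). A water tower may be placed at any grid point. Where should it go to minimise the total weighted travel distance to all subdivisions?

(9, 9)

Manhattan distance separates: Σwᵢ(|x−xᵢ|+|y−yᵢ|) = Σwᵢ|x−xᵢ| + Σwᵢ|y−yᵢ|, so x and y are optimised independently as 1-D weighted medians.
Total weight W = 827; half = 413.5.
x-coordinate, sorted with cumulative weight:
  x=2 (N4, w=2) cum 2
  x=2 (N1, w=120) cum 122
  x=8 (N3, w=200) cum 322
  x=9 (N7, w=100) cum 422  ← median
  x=12 (N8, w=120) cum 542
  x=15 (N6, w=30) cum 572
  x=15 (N5, w=225) cum 797
  x=25 (N2, w=30) cum 827
⇒ x* = 9
y-coordinate, sorted with cumulative weight:
  y=1 (N6, w=30) cum 30
  y=4 (N3, w=200) cum 230
  y=7 (N4, w=2) cum 232
  y=7 (N8, w=120) cum 352
  y=9 (N1, w=120) cum 472  ← median
  y=11 (N7, w=100) cum 572
  y=15 (N5, w=225) cum 797
  y=21 (N2, w=30) cum 827
⇒ y* = 9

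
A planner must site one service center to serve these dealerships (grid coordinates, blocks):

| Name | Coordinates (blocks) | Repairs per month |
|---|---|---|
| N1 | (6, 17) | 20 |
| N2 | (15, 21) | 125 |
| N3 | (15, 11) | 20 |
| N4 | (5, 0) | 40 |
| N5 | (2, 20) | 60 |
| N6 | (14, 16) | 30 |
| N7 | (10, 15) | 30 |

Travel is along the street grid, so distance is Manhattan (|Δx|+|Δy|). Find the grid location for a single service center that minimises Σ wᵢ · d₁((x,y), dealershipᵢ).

Manhattan distance separates: Σwᵢ(|x−xᵢ|+|y−yᵢ|) = Σwᵢ|x−xᵢ| + Σwᵢ|y−yᵢ|, so x and y are optimised independently as 1-D weighted medians.
Total weight W = 325; half = 162.5.
x-coordinate, sorted with cumulative weight:
  x=2 (N5, w=60) cum 60
  x=5 (N4, w=40) cum 100
  x=6 (N1, w=20) cum 120
  x=10 (N7, w=30) cum 150
  x=14 (N6, w=30) cum 180  ← median
  x=15 (N2, w=125) cum 305
  x=15 (N3, w=20) cum 325
⇒ x* = 14
y-coordinate, sorted with cumulative weight:
  y=0 (N4, w=40) cum 40
  y=11 (N3, w=20) cum 60
  y=15 (N7, w=30) cum 90
  y=16 (N6, w=30) cum 120
  y=17 (N1, w=20) cum 140
  y=20 (N5, w=60) cum 200  ← median
  y=21 (N2, w=125) cum 325
⇒ y* = 20

(14, 20)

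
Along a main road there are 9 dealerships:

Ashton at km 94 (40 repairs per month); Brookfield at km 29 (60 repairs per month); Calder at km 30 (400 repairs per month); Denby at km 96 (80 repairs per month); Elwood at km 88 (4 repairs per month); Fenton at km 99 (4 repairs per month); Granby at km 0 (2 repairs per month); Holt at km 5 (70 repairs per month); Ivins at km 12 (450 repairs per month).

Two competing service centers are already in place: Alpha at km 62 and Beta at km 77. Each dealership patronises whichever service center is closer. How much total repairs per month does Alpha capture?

982

The indifferent point is the midpoint (62+77)/2 = 69.5; dealerships left of it (closer to Alpha at 62) go to Alpha, those right go to Beta.
  Granby at 0 (w=2) → Alpha
  Holt at 5 (w=70) → Alpha
  Ivins at 12 (w=450) → Alpha
  Brookfield at 29 (w=60) → Alpha
  Calder at 30 (w=400) → Alpha
  Elwood at 88 (w=4) → Beta
  Ashton at 94 (w=40) → Beta
  Denby at 96 (w=80) → Beta
  Fenton at 99 (w=4) → Beta
Alpha captures 982; Beta captures 128.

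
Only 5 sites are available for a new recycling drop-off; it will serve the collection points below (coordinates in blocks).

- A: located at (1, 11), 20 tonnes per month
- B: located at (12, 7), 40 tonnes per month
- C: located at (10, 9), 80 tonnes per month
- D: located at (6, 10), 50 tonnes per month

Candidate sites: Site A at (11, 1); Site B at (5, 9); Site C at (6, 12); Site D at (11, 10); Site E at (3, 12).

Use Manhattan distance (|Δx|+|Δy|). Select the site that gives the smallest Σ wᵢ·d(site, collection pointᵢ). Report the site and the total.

Site D, total 790 blocks

Total weighted distance at each candidate:
  Site A (11, 1): total = 2100
  Site B (5, 9): total = 980
  Site C (6, 12): total = 1220
  Site D (11, 10): total = 790
  Site E (3, 12): total = 1670
Minimum is at Site D with total 790 blocks.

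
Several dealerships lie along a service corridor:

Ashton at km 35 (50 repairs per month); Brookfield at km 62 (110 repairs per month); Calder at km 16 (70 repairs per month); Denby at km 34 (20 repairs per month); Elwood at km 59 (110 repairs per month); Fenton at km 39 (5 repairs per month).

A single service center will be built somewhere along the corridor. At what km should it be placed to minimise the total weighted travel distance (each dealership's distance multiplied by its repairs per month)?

x = 59

For a sum of weighted absolute distances on a line, the optimum is the weighted median (not the mean). Total weight W = 365; half-weight = 182.5.
Sort by position and accumulate weight:
  km 16 (Calder, w=70) → cum 70
  km 34 (Denby, w=20) → cum 90
  km 35 (Ashton, w=50) → cum 140
  km 39 (Fenton, w=5) → cum 145
  km 59 (Elwood, w=110) → cum 255  ≥ 182.5 → median here
  km 62 (Brookfield, w=110) → cum 365
Optimal location: km 59.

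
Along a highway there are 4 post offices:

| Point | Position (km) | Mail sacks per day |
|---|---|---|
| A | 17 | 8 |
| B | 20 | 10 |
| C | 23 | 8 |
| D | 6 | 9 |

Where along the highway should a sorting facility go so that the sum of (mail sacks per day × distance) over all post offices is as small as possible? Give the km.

x = 20

For a sum of weighted absolute distances on a line, the optimum is the weighted median (not the mean). Total weight W = 35; half-weight = 17.5.
Sort by position and accumulate weight:
  km 6 (D, w=9) → cum 9
  km 17 (A, w=8) → cum 17
  km 20 (B, w=10) → cum 27  ≥ 17.5 → median here
  km 23 (C, w=8) → cum 35
Optimal location: km 20.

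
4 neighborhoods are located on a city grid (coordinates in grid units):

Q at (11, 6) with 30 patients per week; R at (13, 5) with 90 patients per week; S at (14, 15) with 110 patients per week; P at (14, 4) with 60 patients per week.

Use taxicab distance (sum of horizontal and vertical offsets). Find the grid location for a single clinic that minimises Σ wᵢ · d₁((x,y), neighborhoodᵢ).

(14, 5)

Manhattan distance separates: Σwᵢ(|x−xᵢ|+|y−yᵢ|) = Σwᵢ|x−xᵢ| + Σwᵢ|y−yᵢ|, so x and y are optimised independently as 1-D weighted medians.
Total weight W = 290; half = 145.
x-coordinate, sorted with cumulative weight:
  x=11 (Q, w=30) cum 30
  x=13 (R, w=90) cum 120
  x=14 (S, w=110) cum 230  ← median
  x=14 (P, w=60) cum 290
⇒ x* = 14
y-coordinate, sorted with cumulative weight:
  y=4 (P, w=60) cum 60
  y=5 (R, w=90) cum 150  ← median
  y=6 (Q, w=30) cum 180
  y=15 (S, w=110) cum 290
⇒ y* = 5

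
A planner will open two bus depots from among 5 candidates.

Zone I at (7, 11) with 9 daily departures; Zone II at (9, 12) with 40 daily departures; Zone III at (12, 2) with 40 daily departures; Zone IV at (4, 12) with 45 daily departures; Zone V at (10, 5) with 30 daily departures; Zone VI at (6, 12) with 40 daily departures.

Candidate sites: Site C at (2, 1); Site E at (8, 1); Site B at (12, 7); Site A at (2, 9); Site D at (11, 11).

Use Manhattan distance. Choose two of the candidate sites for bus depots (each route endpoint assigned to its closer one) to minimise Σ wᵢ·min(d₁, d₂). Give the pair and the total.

{Site B, Site D}, total 1076

Evaluate every pair (each demand assigned to the nearer of the two):
  {Site B, Site D}: total = 1076
  {Site E, Site D}: total = 1136
  {Site B, Site A}: total = 1208
  {Site A, Site D}: total = 1231
  {Site E, Site A}: total = 1348
  {Site C, Site D}: total = 1366
  {Site C, Site B}: total = 1746
  {Site E, Site B}: total = 1746
  {Site C, Site A}: total = 1768
  {Site C, Site E}: total = 2064
Best pair: {Site B, Site D} with total 1076.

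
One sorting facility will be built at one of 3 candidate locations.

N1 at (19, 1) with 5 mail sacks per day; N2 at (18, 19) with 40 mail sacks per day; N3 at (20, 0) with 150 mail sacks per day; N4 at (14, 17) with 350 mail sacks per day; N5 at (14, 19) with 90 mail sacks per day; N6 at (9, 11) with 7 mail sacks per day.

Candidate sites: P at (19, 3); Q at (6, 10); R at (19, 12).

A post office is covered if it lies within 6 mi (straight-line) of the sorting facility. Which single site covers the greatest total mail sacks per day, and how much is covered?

Coverage radius r = 6 mi; a point is covered iff (Δx)²+(Δy)² ≤ 6² = 36.
  P (19, 3): covers {N1, N3} → 155
  Q (6, 10): covers {N6} → 7
  R (19, 12): covers {none} → 0
Maximum coverage at P: 155 mail sacks per day.

P, covering 155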